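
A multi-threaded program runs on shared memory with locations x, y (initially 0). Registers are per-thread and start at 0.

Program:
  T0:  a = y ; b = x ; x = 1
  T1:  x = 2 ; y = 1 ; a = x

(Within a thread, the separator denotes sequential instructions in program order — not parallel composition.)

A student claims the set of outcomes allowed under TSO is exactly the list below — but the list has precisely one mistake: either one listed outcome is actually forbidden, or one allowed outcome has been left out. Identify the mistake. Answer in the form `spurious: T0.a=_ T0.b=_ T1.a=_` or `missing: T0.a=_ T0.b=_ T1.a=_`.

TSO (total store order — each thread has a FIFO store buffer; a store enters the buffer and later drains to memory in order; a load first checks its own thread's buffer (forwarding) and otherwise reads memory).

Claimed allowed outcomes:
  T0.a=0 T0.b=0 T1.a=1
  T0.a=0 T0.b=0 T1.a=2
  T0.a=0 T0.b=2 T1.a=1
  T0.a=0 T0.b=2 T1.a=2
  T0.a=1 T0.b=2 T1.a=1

missing: T0.a=1 T0.b=2 T1.a=2

outcome vector order: (T0.a,T0.b,T1.a)
under TSO → 0/0/1; 0/0/2; 0/2/1; 0/2/2; 1/2/1; 1/2/2
TSO∖claimed = {1/2/2}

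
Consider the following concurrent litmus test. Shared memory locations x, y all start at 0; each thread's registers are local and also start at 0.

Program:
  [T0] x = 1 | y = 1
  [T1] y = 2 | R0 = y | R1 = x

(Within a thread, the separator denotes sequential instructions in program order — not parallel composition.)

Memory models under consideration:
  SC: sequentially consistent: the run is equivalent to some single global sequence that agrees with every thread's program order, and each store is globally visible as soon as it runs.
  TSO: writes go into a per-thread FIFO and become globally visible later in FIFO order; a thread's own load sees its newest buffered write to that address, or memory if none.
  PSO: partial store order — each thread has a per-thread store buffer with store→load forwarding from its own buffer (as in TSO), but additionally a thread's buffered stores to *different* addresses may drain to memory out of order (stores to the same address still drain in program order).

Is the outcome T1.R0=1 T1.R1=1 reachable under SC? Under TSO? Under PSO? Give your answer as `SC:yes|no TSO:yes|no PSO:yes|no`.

outcome vector order: (T1.R0,T1.R1)
SC (3): (1,1) (2,0) (2,1)
TSO (3): (1,1) (2,0) (2,1)
PSO (4): (1,0) (1,1) (2,0) (2,1)
target (1,1) ∈ {SC,TSO,PSO}

SC:yes TSO:yes PSO:yes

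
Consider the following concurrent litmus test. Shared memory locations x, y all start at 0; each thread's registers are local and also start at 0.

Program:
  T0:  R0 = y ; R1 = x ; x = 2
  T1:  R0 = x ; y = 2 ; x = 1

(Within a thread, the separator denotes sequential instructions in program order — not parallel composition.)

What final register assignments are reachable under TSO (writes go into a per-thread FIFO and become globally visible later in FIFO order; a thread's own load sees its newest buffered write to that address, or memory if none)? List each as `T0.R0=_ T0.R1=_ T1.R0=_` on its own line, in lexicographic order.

outcome vector order: (T0.R0,T0.R1,T1.R0)
|TSO outcomes| = 5

T0.R0=0 T0.R1=0 T1.R0=0
T0.R0=0 T0.R1=0 T1.R0=2
T0.R0=0 T0.R1=1 T1.R0=0
T0.R0=2 T0.R1=0 T1.R0=0
T0.R0=2 T0.R1=1 T1.R0=0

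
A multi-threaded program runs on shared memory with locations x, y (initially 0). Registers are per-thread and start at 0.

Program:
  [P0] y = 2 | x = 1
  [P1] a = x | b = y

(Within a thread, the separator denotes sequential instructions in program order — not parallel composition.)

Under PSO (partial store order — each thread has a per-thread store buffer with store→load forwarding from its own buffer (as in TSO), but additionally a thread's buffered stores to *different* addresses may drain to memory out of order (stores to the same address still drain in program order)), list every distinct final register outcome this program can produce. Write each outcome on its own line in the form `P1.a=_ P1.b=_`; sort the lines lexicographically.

outcome vector order: (P1.a,P1.b)
|PSO outcomes| = 4

P1.a=0 P1.b=0
P1.a=0 P1.b=2
P1.a=1 P1.b=0
P1.a=1 P1.b=2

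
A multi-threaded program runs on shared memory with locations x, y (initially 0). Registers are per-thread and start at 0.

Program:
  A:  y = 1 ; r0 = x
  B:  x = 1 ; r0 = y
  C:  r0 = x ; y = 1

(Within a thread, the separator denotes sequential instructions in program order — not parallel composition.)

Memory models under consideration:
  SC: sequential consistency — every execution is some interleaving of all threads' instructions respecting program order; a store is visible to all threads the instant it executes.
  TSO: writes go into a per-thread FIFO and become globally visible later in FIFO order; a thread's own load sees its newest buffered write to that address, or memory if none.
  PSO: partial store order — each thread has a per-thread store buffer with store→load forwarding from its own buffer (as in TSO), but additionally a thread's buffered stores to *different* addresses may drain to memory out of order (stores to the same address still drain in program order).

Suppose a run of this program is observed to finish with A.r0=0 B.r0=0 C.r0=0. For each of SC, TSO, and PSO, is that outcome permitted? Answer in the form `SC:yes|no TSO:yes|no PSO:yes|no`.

SC:no TSO:yes PSO:yes

outcome vector order: (A.r0,B.r0,C.r0)
under SC → (0,1,0); (0,1,1); (1,0,0); (1,0,1); (1,1,0); (1,1,1)
under TSO → (0,0,0); (0,0,1); (0,1,0); (0,1,1); (1,0,0); (1,0,1); (1,1,0); (1,1,1)
under PSO → (0,0,0); (0,0,1); (0,1,0); (0,1,1); (1,0,0); (1,0,1); (1,1,0); (1,1,1)
target (0,0,0) ∈ {TSO,PSO}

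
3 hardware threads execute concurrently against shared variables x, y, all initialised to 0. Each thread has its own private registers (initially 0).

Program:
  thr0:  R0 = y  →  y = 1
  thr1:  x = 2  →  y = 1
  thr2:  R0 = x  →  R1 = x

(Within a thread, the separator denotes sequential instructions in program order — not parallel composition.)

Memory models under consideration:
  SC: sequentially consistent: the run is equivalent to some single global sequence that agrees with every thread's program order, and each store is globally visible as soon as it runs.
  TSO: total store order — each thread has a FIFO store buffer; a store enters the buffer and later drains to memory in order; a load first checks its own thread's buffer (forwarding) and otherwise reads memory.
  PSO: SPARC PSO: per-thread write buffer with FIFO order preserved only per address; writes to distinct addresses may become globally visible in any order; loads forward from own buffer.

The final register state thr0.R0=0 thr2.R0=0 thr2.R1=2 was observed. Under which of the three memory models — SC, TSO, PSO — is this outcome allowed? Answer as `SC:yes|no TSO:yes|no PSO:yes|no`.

outcome vector order: (thr0.R0,thr2.R0,thr2.R1)
[SC] allowed = {000; 002; 022; 100; 102; 122}
[TSO] allowed = {000; 002; 022; 100; 102; 122}
[PSO] allowed = {000; 002; 022; 100; 102; 122}
target 002 ∈ {SC,TSO,PSO}

SC:yes TSO:yes PSO:yes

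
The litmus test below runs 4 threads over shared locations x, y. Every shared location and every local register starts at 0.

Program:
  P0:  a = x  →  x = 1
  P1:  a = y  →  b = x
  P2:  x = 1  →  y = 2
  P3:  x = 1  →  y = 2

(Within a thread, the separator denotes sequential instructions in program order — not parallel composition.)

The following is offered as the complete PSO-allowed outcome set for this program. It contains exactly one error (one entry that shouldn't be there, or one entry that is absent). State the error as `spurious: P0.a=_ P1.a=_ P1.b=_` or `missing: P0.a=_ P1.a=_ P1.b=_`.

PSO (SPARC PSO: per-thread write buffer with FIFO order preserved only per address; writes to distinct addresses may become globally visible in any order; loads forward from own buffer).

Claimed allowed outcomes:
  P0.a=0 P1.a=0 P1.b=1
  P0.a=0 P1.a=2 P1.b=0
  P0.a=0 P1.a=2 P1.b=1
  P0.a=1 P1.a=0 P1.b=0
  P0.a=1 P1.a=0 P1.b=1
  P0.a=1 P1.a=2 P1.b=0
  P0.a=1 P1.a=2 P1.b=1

outcome vector order: (P0.a,P1.a,P1.b)
PSO: 8 outcomes — {(0,0,0) (0,0,1) (0,2,0) (0,2,1) (1,0,0) (1,0,1) (1,2,0) (1,2,1)}
PSO∖claimed = {(0,0,0)}

missing: P0.a=0 P1.a=0 P1.b=0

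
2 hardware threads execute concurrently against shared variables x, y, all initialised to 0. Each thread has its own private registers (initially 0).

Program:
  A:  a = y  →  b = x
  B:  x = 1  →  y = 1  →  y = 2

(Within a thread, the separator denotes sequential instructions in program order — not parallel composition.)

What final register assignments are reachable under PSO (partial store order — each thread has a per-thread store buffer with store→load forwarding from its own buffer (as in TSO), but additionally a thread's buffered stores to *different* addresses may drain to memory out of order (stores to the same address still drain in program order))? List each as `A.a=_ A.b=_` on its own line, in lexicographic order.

outcome vector order: (A.a,A.b)
|PSO outcomes| = 6

A.a=0 A.b=0
A.a=0 A.b=1
A.a=1 A.b=0
A.a=1 A.b=1
A.a=2 A.b=0
A.a=2 A.b=1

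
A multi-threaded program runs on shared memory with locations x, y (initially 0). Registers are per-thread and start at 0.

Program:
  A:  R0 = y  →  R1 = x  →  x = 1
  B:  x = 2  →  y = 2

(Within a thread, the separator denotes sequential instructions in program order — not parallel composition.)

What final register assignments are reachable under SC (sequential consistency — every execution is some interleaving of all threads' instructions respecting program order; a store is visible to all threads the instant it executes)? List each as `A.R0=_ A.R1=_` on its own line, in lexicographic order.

A.R0=0 A.R1=0
A.R0=0 A.R1=2
A.R0=2 A.R1=2

outcome vector order: (A.R0,A.R1)
|SC outcomes| = 3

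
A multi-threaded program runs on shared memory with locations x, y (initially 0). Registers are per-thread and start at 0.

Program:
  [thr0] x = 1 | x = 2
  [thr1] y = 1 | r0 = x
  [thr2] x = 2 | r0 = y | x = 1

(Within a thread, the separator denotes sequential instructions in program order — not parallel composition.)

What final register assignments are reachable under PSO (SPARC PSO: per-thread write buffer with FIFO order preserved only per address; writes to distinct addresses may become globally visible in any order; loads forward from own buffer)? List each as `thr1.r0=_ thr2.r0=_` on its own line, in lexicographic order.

outcome vector order: (thr1.r0,thr2.r0)
|PSO outcomes| = 6

thr1.r0=0 thr2.r0=0
thr1.r0=0 thr2.r0=1
thr1.r0=1 thr2.r0=0
thr1.r0=1 thr2.r0=1
thr1.r0=2 thr2.r0=0
thr1.r0=2 thr2.r0=1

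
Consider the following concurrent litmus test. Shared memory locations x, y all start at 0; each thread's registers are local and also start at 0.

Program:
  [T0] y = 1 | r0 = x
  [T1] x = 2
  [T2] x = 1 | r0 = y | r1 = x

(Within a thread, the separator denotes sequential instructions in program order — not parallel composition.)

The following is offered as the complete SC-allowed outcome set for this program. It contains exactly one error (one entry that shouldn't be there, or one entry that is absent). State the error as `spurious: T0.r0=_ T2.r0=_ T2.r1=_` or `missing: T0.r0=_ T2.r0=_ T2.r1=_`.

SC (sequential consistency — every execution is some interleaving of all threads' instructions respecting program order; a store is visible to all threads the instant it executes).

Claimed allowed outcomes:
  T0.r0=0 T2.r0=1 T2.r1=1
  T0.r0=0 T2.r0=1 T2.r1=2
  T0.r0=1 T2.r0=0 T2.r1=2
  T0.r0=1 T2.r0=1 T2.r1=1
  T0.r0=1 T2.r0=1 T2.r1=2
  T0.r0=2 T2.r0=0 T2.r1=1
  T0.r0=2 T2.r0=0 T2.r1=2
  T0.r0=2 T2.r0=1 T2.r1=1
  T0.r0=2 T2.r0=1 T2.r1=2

outcome vector order: (T0.r0,T2.r0,T2.r1)
SC: 10 outcomes — {(0,1,1), (0,1,2), (1,0,1), (1,0,2), (1,1,1), (1,1,2), (2,0,1), (2,0,2), (2,1,1), (2,1,2)}
SC∖claimed = {(1,0,1)}

missing: T0.r0=1 T2.r0=0 T2.r1=1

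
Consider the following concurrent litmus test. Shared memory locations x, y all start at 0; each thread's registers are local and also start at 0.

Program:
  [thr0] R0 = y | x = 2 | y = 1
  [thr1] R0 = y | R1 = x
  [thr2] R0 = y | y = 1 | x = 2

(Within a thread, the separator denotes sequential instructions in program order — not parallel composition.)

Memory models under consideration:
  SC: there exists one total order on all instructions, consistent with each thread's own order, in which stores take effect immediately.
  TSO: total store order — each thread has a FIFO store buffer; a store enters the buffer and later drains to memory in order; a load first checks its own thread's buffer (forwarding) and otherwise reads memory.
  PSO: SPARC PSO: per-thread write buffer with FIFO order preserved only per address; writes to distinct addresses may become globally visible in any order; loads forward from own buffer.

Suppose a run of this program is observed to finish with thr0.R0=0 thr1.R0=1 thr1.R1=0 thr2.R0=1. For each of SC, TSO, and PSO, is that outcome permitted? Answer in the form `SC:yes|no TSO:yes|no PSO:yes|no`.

outcome vector order: (thr0.R0,thr1.R0,thr1.R1,thr2.R0)
SC (11): 0/0/0/0, 0/0/0/1, 0/0/2/0, 0/0/2/1, 0/1/0/0, 0/1/2/0, 0/1/2/1, 1/0/0/0, 1/0/2/0, 1/1/0/0, 1/1/2/0
TSO (11): 0/0/0/0, 0/0/0/1, 0/0/2/0, 0/0/2/1, 0/1/0/0, 0/1/2/0, 0/1/2/1, 1/0/0/0, 1/0/2/0, 1/1/0/0, 1/1/2/0
PSO (12): 0/0/0/0, 0/0/0/1, 0/0/2/0, 0/0/2/1, 0/1/0/0, 0/1/0/1, 0/1/2/0, 0/1/2/1, 1/0/0/0, 1/0/2/0, 1/1/0/0, 1/1/2/0
target 0/1/0/1 ∈ {PSO}

SC:no TSO:no PSO:yes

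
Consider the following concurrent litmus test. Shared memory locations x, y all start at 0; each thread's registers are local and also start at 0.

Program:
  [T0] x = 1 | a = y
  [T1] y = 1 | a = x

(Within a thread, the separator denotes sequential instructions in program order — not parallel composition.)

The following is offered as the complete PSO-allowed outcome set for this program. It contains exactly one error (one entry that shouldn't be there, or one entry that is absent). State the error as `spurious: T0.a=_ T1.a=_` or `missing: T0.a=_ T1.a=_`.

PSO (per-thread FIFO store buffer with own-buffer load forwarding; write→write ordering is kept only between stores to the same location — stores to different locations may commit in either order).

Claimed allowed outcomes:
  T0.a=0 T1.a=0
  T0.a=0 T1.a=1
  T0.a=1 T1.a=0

outcome vector order: (T0.a,T1.a)
PSO (4): <0 0>; <0 1>; <1 0>; <1 1>
PSO∖claimed = {<1 1>}

missing: T0.a=1 T1.a=1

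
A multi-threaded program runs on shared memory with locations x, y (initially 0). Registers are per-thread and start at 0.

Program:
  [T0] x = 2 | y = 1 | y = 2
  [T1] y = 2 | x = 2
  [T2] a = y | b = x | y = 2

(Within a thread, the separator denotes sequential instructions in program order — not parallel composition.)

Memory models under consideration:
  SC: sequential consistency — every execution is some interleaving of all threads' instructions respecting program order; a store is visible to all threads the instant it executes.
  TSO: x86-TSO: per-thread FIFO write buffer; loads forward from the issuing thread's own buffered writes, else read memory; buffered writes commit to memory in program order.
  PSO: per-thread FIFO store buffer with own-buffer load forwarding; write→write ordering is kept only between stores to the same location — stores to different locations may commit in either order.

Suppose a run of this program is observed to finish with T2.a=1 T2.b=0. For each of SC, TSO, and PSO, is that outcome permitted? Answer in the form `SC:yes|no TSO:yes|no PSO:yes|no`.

SC:no TSO:no PSO:yes

outcome vector order: (T2.a,T2.b)
under SC → (0,0) (0,2) (1,2) (2,0) (2,2)
under TSO → (0,0) (0,2) (1,2) (2,0) (2,2)
under PSO → (0,0) (0,2) (1,0) (1,2) (2,0) (2,2)
target (1,0) ∈ {PSO}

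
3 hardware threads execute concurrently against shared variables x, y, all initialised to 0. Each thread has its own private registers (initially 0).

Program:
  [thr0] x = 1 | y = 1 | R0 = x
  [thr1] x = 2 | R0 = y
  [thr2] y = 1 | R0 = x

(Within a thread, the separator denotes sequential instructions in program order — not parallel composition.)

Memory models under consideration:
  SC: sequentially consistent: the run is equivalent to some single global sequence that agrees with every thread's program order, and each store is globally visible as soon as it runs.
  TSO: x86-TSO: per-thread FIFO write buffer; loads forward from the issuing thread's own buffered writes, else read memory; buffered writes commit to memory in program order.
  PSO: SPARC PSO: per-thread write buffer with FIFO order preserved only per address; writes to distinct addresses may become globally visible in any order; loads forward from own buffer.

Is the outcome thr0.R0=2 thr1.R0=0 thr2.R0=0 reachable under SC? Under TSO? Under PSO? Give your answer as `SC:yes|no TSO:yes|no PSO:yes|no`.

outcome vector order: (thr0.R0,thr1.R0,thr2.R0)
SC: 9 outcomes — {101, 102, 110, 111, 112, 202, 210, 211, 212}
TSO: 12 outcomes — {100, 101, 102, 110, 111, 112, 200, 201, 202, 210, 211, 212}
PSO: 12 outcomes — {100, 101, 102, 110, 111, 112, 200, 201, 202, 210, 211, 212}
target 200 ∈ {TSO,PSO}

SC:no TSO:yes PSO:yes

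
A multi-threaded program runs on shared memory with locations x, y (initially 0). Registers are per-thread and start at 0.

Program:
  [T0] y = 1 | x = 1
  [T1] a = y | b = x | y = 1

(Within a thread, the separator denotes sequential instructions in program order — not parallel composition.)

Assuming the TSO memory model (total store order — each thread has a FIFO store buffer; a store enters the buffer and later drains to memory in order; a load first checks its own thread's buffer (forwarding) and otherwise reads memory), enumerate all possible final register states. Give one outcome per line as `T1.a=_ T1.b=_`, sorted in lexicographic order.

outcome vector order: (T1.a,T1.b)
|TSO outcomes| = 4

T1.a=0 T1.b=0
T1.a=0 T1.b=1
T1.a=1 T1.b=0
T1.a=1 T1.b=1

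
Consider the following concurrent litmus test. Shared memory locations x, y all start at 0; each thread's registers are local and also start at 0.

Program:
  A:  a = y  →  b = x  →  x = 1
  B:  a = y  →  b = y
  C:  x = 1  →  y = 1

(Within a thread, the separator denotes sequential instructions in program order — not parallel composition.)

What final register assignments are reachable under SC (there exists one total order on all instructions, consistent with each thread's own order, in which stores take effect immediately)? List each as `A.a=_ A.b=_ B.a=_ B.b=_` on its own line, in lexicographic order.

A.a=0 A.b=0 B.a=0 B.b=0
A.a=0 A.b=0 B.a=0 B.b=1
A.a=0 A.b=0 B.a=1 B.b=1
A.a=0 A.b=1 B.a=0 B.b=0
A.a=0 A.b=1 B.a=0 B.b=1
A.a=0 A.b=1 B.a=1 B.b=1
A.a=1 A.b=1 B.a=0 B.b=0
A.a=1 A.b=1 B.a=0 B.b=1
A.a=1 A.b=1 B.a=1 B.b=1

outcome vector order: (A.a,A.b,B.a,B.b)
|SC outcomes| = 9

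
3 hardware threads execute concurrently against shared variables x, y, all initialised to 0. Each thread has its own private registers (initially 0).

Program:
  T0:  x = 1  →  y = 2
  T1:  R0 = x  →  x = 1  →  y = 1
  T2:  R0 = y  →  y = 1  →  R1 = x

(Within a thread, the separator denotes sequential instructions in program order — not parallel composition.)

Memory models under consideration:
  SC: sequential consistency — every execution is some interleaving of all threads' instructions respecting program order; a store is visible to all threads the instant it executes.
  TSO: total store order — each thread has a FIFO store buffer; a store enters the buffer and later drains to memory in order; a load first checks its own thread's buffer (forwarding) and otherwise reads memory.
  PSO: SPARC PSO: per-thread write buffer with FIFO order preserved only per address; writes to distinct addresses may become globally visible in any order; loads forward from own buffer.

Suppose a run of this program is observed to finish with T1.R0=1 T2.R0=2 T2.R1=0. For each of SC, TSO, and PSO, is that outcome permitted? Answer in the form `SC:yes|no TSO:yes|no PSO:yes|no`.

outcome vector order: (T1.R0,T2.R0,T2.R1)
[SC] allowed = {(0,0,0) (0,0,1) (0,1,1) (0,2,1) (1,0,0) (1,0,1) (1,1,1) (1,2,1)}
[TSO] allowed = {(0,0,0) (0,0,1) (0,1,1) (0,2,1) (1,0,0) (1,0,1) (1,1,1) (1,2,1)}
[PSO] allowed = {(0,0,0) (0,0,1) (0,1,0) (0,1,1) (0,2,0) (0,2,1) (1,0,0) (1,0,1) (1,1,1) (1,2,0) (1,2,1)}
target (1,2,0) ∈ {PSO}

SC:no TSO:no PSO:yes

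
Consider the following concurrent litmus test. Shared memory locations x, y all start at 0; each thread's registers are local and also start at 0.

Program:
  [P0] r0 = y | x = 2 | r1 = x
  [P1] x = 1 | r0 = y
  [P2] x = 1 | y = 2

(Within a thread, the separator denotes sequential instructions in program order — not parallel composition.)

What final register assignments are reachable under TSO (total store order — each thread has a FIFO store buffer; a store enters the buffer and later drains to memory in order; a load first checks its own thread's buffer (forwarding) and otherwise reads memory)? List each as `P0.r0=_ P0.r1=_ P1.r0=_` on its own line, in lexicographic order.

outcome vector order: (P0.r0,P0.r1,P1.r0)
|TSO outcomes| = 8

P0.r0=0 P0.r1=1 P1.r0=0
P0.r0=0 P0.r1=1 P1.r0=2
P0.r0=0 P0.r1=2 P1.r0=0
P0.r0=0 P0.r1=2 P1.r0=2
P0.r0=2 P0.r1=1 P1.r0=0
P0.r0=2 P0.r1=1 P1.r0=2
P0.r0=2 P0.r1=2 P1.r0=0
P0.r0=2 P0.r1=2 P1.r0=2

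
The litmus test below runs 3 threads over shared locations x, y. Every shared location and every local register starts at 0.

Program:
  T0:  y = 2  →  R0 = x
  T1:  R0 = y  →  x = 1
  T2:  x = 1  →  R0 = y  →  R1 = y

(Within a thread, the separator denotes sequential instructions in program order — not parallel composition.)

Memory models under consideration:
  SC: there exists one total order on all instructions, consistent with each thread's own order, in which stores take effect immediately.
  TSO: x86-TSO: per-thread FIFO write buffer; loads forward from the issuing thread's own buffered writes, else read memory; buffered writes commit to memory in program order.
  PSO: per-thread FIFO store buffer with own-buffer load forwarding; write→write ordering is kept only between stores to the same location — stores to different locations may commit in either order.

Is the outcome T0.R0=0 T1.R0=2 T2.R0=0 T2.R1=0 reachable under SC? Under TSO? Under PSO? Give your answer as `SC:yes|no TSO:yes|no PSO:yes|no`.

SC:no TSO:yes PSO:yes

outcome vector order: (T0.R0,T1.R0,T2.R0,T2.R1)
[SC] allowed = {<0 0 2 2> <0 2 2 2> <1 0 0 0> <1 0 0 2> <1 0 2 2> <1 2 0 0> <1 2 0 2> <1 2 2 2>}
[TSO] allowed = {<0 0 0 0> <0 0 0 2> <0 0 2 2> <0 2 0 0> <0 2 0 2> <0 2 2 2> <1 0 0 0> <1 0 0 2> <1 0 2 2> <1 2 0 0> <1 2 0 2> <1 2 2 2>}
[PSO] allowed = {<0 0 0 0> <0 0 0 2> <0 0 2 2> <0 2 0 0> <0 2 0 2> <0 2 2 2> <1 0 0 0> <1 0 0 2> <1 0 2 2> <1 2 0 0> <1 2 0 2> <1 2 2 2>}
target <0 2 0 0> ∈ {TSO,PSO}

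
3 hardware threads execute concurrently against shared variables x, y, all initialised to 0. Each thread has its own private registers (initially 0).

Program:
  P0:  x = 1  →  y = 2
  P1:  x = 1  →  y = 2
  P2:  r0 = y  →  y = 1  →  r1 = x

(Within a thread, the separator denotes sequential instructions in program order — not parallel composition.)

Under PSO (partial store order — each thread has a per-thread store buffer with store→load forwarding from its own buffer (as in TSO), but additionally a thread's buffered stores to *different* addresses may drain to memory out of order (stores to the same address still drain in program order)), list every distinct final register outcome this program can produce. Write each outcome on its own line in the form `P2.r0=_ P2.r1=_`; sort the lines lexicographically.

P2.r0=0 P2.r1=0
P2.r0=0 P2.r1=1
P2.r0=2 P2.r1=0
P2.r0=2 P2.r1=1

outcome vector order: (P2.r0,P2.r1)
|PSO outcomes| = 4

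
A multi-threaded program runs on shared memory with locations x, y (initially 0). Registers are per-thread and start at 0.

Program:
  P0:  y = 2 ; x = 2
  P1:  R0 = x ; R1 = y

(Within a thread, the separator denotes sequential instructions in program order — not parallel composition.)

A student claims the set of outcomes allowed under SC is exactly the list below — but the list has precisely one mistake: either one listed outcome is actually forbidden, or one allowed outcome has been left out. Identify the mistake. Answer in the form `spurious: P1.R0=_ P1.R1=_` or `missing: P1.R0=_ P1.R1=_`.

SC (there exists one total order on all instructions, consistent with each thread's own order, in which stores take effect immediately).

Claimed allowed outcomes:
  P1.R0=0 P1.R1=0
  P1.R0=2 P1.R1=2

outcome vector order: (P1.R0,P1.R1)
[SC] allowed = {0/0 0/2 2/2}
SC∖claimed = {0/2}

missing: P1.R0=0 P1.R1=2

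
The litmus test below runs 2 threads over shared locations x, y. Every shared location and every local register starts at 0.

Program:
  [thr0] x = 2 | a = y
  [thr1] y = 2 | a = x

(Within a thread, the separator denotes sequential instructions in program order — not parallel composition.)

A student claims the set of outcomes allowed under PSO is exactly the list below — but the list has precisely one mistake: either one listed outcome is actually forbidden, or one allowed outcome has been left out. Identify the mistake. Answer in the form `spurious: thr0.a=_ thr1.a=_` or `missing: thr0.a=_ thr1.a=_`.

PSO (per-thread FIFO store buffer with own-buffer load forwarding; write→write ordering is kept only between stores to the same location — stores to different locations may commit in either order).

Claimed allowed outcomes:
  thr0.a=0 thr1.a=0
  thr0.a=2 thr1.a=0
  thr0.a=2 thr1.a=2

outcome vector order: (thr0.a,thr1.a)
PSO (4): (0,0) (0,2) (2,0) (2,2)
PSO∖claimed = {(0,2)}

missing: thr0.a=0 thr1.a=2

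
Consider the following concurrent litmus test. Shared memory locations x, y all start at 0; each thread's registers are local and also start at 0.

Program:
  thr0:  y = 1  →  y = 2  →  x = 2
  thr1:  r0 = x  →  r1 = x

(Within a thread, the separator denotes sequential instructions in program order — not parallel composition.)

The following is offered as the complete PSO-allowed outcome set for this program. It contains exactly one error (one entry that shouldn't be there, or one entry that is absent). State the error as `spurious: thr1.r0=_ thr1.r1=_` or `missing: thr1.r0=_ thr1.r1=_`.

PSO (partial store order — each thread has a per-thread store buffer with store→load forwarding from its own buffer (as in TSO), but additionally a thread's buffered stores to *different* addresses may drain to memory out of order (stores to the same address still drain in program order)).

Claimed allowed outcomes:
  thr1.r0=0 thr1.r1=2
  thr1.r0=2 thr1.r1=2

missing: thr1.r0=0 thr1.r1=0

outcome vector order: (thr1.r0,thr1.r1)
[PSO] allowed = {00 02 22}
PSO∖claimed = {00}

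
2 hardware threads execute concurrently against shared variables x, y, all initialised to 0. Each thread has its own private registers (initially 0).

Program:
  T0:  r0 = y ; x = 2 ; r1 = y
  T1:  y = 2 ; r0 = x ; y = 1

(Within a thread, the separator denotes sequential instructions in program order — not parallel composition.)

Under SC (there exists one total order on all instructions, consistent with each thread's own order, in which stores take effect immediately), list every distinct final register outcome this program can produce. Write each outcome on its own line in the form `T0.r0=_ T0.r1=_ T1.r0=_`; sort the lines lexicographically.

T0.r0=0 T0.r1=0 T1.r0=2
T0.r0=0 T0.r1=1 T1.r0=0
T0.r0=0 T0.r1=1 T1.r0=2
T0.r0=0 T0.r1=2 T1.r0=0
T0.r0=0 T0.r1=2 T1.r0=2
T0.r0=1 T0.r1=1 T1.r0=0
T0.r0=2 T0.r1=1 T1.r0=0
T0.r0=2 T0.r1=1 T1.r0=2
T0.r0=2 T0.r1=2 T1.r0=0
T0.r0=2 T0.r1=2 T1.r0=2

outcome vector order: (T0.r0,T0.r1,T1.r0)
|SC outcomes| = 10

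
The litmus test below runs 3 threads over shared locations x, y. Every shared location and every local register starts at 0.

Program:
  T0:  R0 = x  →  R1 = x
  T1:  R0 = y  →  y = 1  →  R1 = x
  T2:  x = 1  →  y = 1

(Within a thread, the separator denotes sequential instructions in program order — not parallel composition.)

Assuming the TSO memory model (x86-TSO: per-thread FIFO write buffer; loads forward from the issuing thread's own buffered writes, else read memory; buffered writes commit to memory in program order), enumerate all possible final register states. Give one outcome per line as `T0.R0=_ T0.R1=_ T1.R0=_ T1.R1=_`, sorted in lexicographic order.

outcome vector order: (T0.R0,T0.R1,T1.R0,T1.R1)
|TSO outcomes| = 9

T0.R0=0 T0.R1=0 T1.R0=0 T1.R1=0
T0.R0=0 T0.R1=0 T1.R0=0 T1.R1=1
T0.R0=0 T0.R1=0 T1.R0=1 T1.R1=1
T0.R0=0 T0.R1=1 T1.R0=0 T1.R1=0
T0.R0=0 T0.R1=1 T1.R0=0 T1.R1=1
T0.R0=0 T0.R1=1 T1.R0=1 T1.R1=1
T0.R0=1 T0.R1=1 T1.R0=0 T1.R1=0
T0.R0=1 T0.R1=1 T1.R0=0 T1.R1=1
T0.R0=1 T0.R1=1 T1.R0=1 T1.R1=1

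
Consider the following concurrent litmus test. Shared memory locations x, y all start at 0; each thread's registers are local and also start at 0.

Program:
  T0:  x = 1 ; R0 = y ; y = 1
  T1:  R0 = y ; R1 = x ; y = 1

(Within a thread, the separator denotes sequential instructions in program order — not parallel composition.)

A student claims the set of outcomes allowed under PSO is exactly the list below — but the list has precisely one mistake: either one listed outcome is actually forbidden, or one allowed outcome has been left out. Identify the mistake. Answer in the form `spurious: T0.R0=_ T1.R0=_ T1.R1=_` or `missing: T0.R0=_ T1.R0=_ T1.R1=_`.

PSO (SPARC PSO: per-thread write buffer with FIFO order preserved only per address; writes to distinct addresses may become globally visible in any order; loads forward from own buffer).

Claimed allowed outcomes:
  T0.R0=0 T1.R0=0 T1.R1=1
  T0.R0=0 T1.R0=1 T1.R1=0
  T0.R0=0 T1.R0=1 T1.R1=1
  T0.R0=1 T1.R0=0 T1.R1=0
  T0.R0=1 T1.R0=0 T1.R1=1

outcome vector order: (T0.R0,T1.R0,T1.R1)
PSO (6): <0 0 0>, <0 0 1>, <0 1 0>, <0 1 1>, <1 0 0>, <1 0 1>
PSO∖claimed = {<0 0 0>}

missing: T0.R0=0 T1.R0=0 T1.R1=0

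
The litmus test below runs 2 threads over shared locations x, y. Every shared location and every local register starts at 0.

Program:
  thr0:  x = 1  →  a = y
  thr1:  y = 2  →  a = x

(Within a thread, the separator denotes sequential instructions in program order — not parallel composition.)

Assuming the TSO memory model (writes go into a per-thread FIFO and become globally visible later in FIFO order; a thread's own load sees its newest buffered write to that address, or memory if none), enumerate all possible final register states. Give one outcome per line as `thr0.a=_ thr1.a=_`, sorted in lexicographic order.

thr0.a=0 thr1.a=0
thr0.a=0 thr1.a=1
thr0.a=2 thr1.a=0
thr0.a=2 thr1.a=1

outcome vector order: (thr0.a,thr1.a)
|TSO outcomes| = 4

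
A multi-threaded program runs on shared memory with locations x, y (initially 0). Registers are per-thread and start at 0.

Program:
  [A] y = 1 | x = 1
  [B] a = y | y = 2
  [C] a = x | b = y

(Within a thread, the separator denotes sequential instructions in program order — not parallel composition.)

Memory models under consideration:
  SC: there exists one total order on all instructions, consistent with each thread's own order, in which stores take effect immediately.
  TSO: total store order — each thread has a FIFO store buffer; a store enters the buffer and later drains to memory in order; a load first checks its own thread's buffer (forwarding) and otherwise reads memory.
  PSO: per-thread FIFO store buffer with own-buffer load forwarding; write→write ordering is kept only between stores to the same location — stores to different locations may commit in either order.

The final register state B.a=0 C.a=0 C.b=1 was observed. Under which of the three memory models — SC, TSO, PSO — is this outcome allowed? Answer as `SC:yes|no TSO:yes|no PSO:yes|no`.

SC:yes TSO:yes PSO:yes

outcome vector order: (B.a,C.a,C.b)
SC: 10 outcomes — {(0,0,0); (0,0,1); (0,0,2); (0,1,1); (0,1,2); (1,0,0); (1,0,1); (1,0,2); (1,1,1); (1,1,2)}
TSO: 10 outcomes — {(0,0,0); (0,0,1); (0,0,2); (0,1,1); (0,1,2); (1,0,0); (1,0,1); (1,0,2); (1,1,1); (1,1,2)}
PSO: 12 outcomes — {(0,0,0); (0,0,1); (0,0,2); (0,1,0); (0,1,1); (0,1,2); (1,0,0); (1,0,1); (1,0,2); (1,1,0); (1,1,1); (1,1,2)}
target (0,0,1) ∈ {SC,TSO,PSO}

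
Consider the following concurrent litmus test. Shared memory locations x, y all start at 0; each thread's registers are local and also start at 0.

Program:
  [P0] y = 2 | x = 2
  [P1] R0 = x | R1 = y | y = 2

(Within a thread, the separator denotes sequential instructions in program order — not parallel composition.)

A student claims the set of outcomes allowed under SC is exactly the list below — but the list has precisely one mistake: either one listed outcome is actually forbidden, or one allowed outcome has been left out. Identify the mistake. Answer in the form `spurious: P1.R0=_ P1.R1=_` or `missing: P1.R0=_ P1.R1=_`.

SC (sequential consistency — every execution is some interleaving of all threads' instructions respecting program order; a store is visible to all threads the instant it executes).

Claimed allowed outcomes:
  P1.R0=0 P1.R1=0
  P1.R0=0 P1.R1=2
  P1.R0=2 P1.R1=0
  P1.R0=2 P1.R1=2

spurious: P1.R0=2 P1.R1=0

outcome vector order: (P1.R0,P1.R1)
SC: 3 outcomes — {(0,0) (0,2) (2,2)}
claimed∖SC = {(2,0)}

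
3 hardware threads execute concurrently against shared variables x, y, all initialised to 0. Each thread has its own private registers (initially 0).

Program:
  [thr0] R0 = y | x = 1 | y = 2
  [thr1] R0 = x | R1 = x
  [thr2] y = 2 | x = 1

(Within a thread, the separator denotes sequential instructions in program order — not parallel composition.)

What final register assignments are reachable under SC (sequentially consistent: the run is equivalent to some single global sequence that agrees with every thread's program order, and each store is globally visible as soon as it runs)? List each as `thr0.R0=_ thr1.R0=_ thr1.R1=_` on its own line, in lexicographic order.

thr0.R0=0 thr1.R0=0 thr1.R1=0
thr0.R0=0 thr1.R0=0 thr1.R1=1
thr0.R0=0 thr1.R0=1 thr1.R1=1
thr0.R0=2 thr1.R0=0 thr1.R1=0
thr0.R0=2 thr1.R0=0 thr1.R1=1
thr0.R0=2 thr1.R0=1 thr1.R1=1

outcome vector order: (thr0.R0,thr1.R0,thr1.R1)
|SC outcomes| = 6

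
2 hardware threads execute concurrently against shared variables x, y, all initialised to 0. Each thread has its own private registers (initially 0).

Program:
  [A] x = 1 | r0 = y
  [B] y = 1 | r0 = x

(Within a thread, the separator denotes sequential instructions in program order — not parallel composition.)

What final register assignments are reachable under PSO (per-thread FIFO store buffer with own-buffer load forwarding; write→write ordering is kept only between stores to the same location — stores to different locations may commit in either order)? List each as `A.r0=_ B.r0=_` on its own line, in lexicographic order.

outcome vector order: (A.r0,B.r0)
|PSO outcomes| = 4

A.r0=0 B.r0=0
A.r0=0 B.r0=1
A.r0=1 B.r0=0
A.r0=1 B.r0=1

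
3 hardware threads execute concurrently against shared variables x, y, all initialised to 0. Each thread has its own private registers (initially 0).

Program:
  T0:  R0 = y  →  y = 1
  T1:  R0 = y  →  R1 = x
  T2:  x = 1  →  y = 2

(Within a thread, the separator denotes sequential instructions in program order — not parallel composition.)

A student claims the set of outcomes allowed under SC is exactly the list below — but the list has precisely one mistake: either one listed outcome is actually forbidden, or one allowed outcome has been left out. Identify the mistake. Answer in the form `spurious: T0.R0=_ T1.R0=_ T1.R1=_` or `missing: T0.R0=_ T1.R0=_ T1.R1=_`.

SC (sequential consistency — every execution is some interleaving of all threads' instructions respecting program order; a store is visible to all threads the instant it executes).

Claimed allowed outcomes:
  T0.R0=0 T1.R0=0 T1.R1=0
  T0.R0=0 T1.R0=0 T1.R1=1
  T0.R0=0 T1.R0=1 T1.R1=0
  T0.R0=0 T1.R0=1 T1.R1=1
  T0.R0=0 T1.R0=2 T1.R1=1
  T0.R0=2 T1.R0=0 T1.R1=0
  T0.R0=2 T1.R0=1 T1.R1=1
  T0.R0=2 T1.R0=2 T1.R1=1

missing: T0.R0=2 T1.R0=0 T1.R1=1

outcome vector order: (T0.R0,T1.R0,T1.R1)
SC: 9 outcomes — {(0,0,0); (0,0,1); (0,1,0); (0,1,1); (0,2,1); (2,0,0); (2,0,1); (2,1,1); (2,2,1)}
SC∖claimed = {(2,0,1)}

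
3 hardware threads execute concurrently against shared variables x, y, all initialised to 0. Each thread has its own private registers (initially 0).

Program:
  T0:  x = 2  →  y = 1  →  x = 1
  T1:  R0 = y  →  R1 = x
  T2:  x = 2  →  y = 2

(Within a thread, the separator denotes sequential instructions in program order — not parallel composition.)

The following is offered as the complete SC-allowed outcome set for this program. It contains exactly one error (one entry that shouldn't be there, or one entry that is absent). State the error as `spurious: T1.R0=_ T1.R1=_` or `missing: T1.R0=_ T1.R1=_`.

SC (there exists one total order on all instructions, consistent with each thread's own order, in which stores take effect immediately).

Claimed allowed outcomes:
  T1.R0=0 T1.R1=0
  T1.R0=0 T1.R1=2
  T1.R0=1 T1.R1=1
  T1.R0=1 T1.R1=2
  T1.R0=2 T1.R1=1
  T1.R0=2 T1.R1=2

missing: T1.R0=0 T1.R1=1

outcome vector order: (T1.R0,T1.R1)
SC: 7 outcomes — {0/0, 0/1, 0/2, 1/1, 1/2, 2/1, 2/2}
SC∖claimed = {0/1}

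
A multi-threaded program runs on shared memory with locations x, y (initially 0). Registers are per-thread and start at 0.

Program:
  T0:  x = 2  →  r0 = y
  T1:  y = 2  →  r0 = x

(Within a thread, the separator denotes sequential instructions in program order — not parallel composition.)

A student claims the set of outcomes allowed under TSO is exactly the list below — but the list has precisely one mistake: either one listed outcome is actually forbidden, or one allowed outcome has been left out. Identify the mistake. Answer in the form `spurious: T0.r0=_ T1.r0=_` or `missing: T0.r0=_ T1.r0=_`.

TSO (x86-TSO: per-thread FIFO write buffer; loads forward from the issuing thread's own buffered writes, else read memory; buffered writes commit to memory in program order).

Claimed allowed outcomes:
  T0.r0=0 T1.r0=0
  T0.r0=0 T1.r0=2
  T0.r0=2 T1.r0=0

missing: T0.r0=2 T1.r0=2

outcome vector order: (T0.r0,T1.r0)
TSO: 4 outcomes — {<0 0>; <0 2>; <2 0>; <2 2>}
TSO∖claimed = {<2 2>}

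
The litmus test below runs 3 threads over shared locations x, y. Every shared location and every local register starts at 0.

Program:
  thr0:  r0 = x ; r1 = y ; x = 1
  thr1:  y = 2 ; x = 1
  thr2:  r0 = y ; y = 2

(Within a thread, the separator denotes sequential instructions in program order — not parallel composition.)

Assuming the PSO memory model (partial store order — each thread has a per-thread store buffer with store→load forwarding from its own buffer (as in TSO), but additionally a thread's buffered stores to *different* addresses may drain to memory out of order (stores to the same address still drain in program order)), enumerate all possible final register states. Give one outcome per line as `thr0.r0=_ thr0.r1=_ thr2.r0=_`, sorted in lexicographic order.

outcome vector order: (thr0.r0,thr0.r1,thr2.r0)
|PSO outcomes| = 8

thr0.r0=0 thr0.r1=0 thr2.r0=0
thr0.r0=0 thr0.r1=0 thr2.r0=2
thr0.r0=0 thr0.r1=2 thr2.r0=0
thr0.r0=0 thr0.r1=2 thr2.r0=2
thr0.r0=1 thr0.r1=0 thr2.r0=0
thr0.r0=1 thr0.r1=0 thr2.r0=2
thr0.r0=1 thr0.r1=2 thr2.r0=0
thr0.r0=1 thr0.r1=2 thr2.r0=2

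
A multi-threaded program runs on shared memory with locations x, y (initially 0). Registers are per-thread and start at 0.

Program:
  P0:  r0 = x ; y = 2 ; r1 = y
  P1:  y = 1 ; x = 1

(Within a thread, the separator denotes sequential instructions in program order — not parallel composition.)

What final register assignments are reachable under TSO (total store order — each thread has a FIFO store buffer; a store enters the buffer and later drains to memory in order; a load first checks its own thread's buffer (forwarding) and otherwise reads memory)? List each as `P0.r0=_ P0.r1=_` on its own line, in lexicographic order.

P0.r0=0 P0.r1=1
P0.r0=0 P0.r1=2
P0.r0=1 P0.r1=2

outcome vector order: (P0.r0,P0.r1)
|TSO outcomes| = 3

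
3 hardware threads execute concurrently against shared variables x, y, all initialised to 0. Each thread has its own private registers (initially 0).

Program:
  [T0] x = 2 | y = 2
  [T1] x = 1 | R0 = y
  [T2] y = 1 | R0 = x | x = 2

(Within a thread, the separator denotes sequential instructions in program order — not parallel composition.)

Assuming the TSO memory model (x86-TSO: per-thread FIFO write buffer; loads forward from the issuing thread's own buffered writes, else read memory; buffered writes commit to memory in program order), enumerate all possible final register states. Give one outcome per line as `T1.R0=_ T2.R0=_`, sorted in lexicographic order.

outcome vector order: (T1.R0,T2.R0)
|TSO outcomes| = 9

T1.R0=0 T2.R0=0
T1.R0=0 T2.R0=1
T1.R0=0 T2.R0=2
T1.R0=1 T2.R0=0
T1.R0=1 T2.R0=1
T1.R0=1 T2.R0=2
T1.R0=2 T2.R0=0
T1.R0=2 T2.R0=1
T1.R0=2 T2.R0=2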